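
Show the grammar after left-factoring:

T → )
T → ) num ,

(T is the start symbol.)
T → ) T'
T' → ε
T' → num ,

Left-factoring transforms A → αβ₁ | αβ₂ into A → αA' and A' → β₁ | β₂
(α is the longest common prefix among the alternatives). Repeat until
no nonterminal has two alternatives with a common prefix.

Round 1: T has alternatives sharing prefix ')'. Introduce T': T → ) T'
  Add: T' → ε
  Add: T' → num ,

No remaining common prefixes — done.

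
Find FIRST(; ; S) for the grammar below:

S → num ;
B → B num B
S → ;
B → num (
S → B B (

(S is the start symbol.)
{ ';' }

To compute FIRST(; ; S), process the symbols left to right:
Symbol ; is a terminal. Add ';' and stop.
FIRST(; ; S) = { ';' }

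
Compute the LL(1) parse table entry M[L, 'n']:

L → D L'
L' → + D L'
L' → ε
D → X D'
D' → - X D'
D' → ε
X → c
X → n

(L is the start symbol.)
L → D L'

To find M[L, 'n'], we find productions for L where 'n' is in the predict set (PREDICT(N → α) = (FIRST(α) \ {ε}) ∪ (FOLLOW(N) if α ⇒* ε)).

Relevant sets:
  FIRST(D) = { 'c', 'n' }

L → D L': PREDICT = { 'c', 'n' }
  'n' is in predict set, so this production goes in M[L, 'n']

M[L, 'n'] = L → D L'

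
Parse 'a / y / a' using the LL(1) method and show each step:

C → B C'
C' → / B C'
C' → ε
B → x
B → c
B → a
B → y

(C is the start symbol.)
LL(1) parsing maintains a stack (initially the start symbol over $) and the input. At each step: if the stack top is a terminal, match it against the current input token; if it is a non-terminal N, replace it with the RHS of M[N, lookahead] (the unique production whose predict set contains the lookahead).

Stack is shown with the top on the left.

Stack     Input        Action
-----------------------------
C $       a / y / a $  output C → B C'
B C' $    a / y / a $  output B → a
a C' $    a / y / a $  match 'a'
C' $      / y / a $    output C' → / B C'
/ B C' $  / y / a $    match '/'
B C' $    y / a $      output B → y
y C' $    y / a $      match 'y'
C' $      / a $        output C' → / B C'
/ B C' $  / a $        match '/'
B C' $    a $          output B → a
a C' $    a $          match 'a'
C' $      $            output C' → ε
$         $            accept

The string is accepted.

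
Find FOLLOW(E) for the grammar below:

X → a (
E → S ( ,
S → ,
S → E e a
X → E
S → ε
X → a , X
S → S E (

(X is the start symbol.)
{ $, '(', 'e' }

To compute FOLLOW(E), find every occurrence of E on a right-hand side N → α E β: add FIRST(β) \ {ε}, and if β is empty or nullable also add FOLLOW(N). Iterate to a fixed point.

In S → E e a: E is followed by e a, add FIRST(e a) \ {ε} = { 'e' }
In X → E: E is at the end, add FOLLOW(X)
In S → S E (: E is followed by '(', add FIRST('(') \ {ε} = { '(' }

The FOLLOW sets referred to above (computed the same way, to a fixed point):
  FOLLOW(X) = { $ }

Taking the union: FOLLOW(E) = { $, '(', 'e' }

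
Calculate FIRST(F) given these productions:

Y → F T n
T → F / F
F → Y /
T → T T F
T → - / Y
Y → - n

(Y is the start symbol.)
{ '-' }

To compute FIRST(F), examine every production with F on the left-hand side, reading each right-hand side left to right until a non-nullable symbol is reached.

FIRST sets of the other non-terminals involved (by the same procedure, iterated to a fixed point):
  FIRST(Y) = { '-' }

From F → Y /:
  - Y is a non-terminal: add FIRST(Y) \ {ε} = { '-' }
    Y is not nullable, so stop

Collecting: FIRST(F) = { '-' }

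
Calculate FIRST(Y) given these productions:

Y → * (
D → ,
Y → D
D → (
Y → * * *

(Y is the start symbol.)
{ '(', '*', ',' }

To compute FIRST(Y), examine every production with Y on the left-hand side, reading each right-hand side left to right until a non-nullable symbol is reached.

FIRST sets of the other non-terminals involved (by the same procedure, iterated to a fixed point):
  FIRST(D) = { '(', ',' }

From Y → * (:
  - '*' is a terminal: add '*' and stop
From Y → D:
  - D is a non-terminal: add FIRST(D) \ {ε} = { '(', ',' }
    D is not nullable, so stop
From Y → * * *:
  - '*' is a terminal: add '*' and stop

Collecting: FIRST(Y) = { '(', '*', ',' }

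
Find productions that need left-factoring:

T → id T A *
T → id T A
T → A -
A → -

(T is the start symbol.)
Yes, T has productions with common prefix 'id T A'

Left-factoring is needed when two productions for the same non-terminal
share a common prefix on the right-hand side.

Productions for T:
  T → id T A *
  T → id T A
  T → A -

Found common prefix 'id T A' in productions for T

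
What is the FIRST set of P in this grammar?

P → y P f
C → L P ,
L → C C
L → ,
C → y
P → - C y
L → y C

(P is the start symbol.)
{ '-', 'y' }

To compute FIRST(P), examine every production with P on the left-hand side, reading each right-hand side left to right until a non-nullable symbol is reached.

From P → y P f:
  - y is a terminal: add 'y' and stop
From P → - C y:
  - '-' is a terminal: add '-' and stop

Collecting: FIRST(P) = { '-', 'y' }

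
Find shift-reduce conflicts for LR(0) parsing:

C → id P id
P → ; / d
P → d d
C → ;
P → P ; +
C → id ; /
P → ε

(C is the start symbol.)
Yes — I3: [P → .] vs [C → id . ; /]; I11: [C → id ; / .] vs [P → ; / . d]

Augment with C' → C and build the canonical LR(0) collection (I0 = CLOSURE({[C' → . C]}), then GOTO on every symbol after a dot until no new states appear). It has 13 states:
  I0: { [C → . ;], [C → . id ; /], [C → . id P id], [C' → . C] }  — shift
  I1: { [C → ; .] }  — reduce
  I2: { [C' → C .] }  — accept
  I3: { [C → id . ; /], [C → id . P id], [P → . ; / d], [P → . P ; +], [P → . d d], [P → .] }  — shift, reduce
  I4: { [C → id ; . /], [P → ; . / d] }  — shift
  I5: { [C → id P . id], [P → P . ; +] }  — shift
  I6: { [P → d . d] }  — shift
  I7: { [P → d d .] }  — reduce
  I8: { [P → P ; . +] }  — shift
  I9: { [C → id P id .] }  — reduce
  I10: { [P → P ; + .] }  — reduce
  I11: { [C → id ; / .], [P → ; / . d] }  — shift, reduce
  I12: { [P → ; / d .] }  — reduce

I3 contains reduce item [P → .] and shift items [C → id . ; /], [P → . ; / d], [P → . d d] — shift-reduce conflict.
I11 contains reduce item [C → id ; / .] and shift item [P → ; / . d] — shift-reduce conflict.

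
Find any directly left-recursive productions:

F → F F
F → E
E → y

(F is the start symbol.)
Yes, F is left-recursive

Direct left recursion occurs when N → N α for some non-terminal N (the right-hand side begins with the left-hand side itself).

F → F F: LEFT RECURSIVE (starts with F)
F → E: starts with E
E → y: starts with y

The grammar has direct left recursion on: F.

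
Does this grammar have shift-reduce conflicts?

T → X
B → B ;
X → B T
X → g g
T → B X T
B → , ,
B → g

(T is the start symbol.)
Augment with T' → T and build the canonical LR(0) collection (I0 = CLOSURE({[T' → . T]}), then GOTO on every symbol after a dot until no new states appear). It has 12 states:
  I0: { [B → . , ,], [B → . B ;], [B → . g], [T → . B X T], [T → . X], [T' → . T], [X → . B T], [X → . g g] }  — shift
  I1: { [B → , . ,] }  — shift
  I2: { [B → . , ,], [B → . B ;], [B → . g], [B → B . ;], [T → . B X T], [T → . X], [T → B . X T], [X → . B T], [X → . g g], [X → B . T] }  — shift
  I3: { [T' → T .] }  — accept
  I4: { [T → X .] }  — reduce
  I5: { [B → g .], [X → g . g] }  — shift, reduce
  I6: { [X → g g .] }  — reduce
  I7: { [B → B ; .] }  — reduce
  I8: { [X → B T .] }  — reduce
  I9: { [B → . , ,], [B → . B ;], [B → . g], [T → . B X T], [T → . X], [T → B X . T], [T → X .], [X → . B T], [X → . g g] }  — shift, reduce
  I10: { [T → B X T .] }  — reduce
  I11: { [B → , , .] }  — reduce

I5 contains reduce item [B → g .] and shift item [X → g . g] — shift-reduce conflict.
I9 contains reduce item [T → X .] and shift items [B → . , ,], [B → . g], [X → . g g] — shift-reduce conflict.

Answer: Yes — I5: [B → g .] vs [X → g . g]; I9: [T → X .] vs [B → . , ,]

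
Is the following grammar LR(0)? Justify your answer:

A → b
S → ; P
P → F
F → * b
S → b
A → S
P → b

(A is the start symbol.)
No. Reduce-reduce conflict: [A → b .] and [S → b .]

A grammar is LR(0) if no state in the canonical LR(0) collection has:
  - both a shift item (dot before a terminal) and a complete item (shift-reduce conflict), or
  - two or more complete items (reduce-reduce conflict; the accept item [A' → A .] counts as a complete item here).

Augment with A' → A and build the canonical LR(0) collection (I0 = CLOSURE({[A' → . A]}), then GOTO on every symbol after a dot until no new states appear). It has 10 states:
  I0: { [A → . S], [A → . b], [A' → . A], [S → . ; P], [S → . b] }  — shift
  I1: { [F → . * b], [P → . F], [P → . b], [S → ; . P] }  — shift
  I2: { [A' → A .] }  — accept
  I3: { [A → S .] }  — reduce
  I4: { [A → b .], [S → b .] }  — 2 reduces
  I5: { [F → * . b] }  — shift
  I6: { [P → F .] }  — reduce
  I7: { [S → ; P .] }  — reduce
  I8: { [P → b .] }  — reduce
  I9: { [F → * b .] }  — reduce

Conflict in state I4:
  Reduce-reduce conflict: [A → b .] and [S → b .]
So the grammar is NOT LR(0).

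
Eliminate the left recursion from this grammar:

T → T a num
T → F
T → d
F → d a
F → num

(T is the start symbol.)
T → F T'
T → d T'
T' → a num T'
T' → ε
F → d a
F → num

T is directly left-recursive. The standard transformation for
  A → A α₁ | ... | A α_m | β₁ | ... | β_n
is
  A  → β₁ A' | ... | β_n A'
  A' → α₁ A' | ... | α_m A' | ε

T → F becomes T → F T'
T → d becomes T → d T'
T → T a num becomes T' → a num T'
Add T' → ε

Productions for other non-terminals are unchanged:
  F → d a
  F → num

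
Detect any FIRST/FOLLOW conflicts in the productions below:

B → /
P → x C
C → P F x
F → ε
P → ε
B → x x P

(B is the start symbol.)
Nullable non-terminals: F, P.
F has a nullable alternative but only one production, so nothing to check.

P: nullable alternative(s) P → ε; FOLLOW(P) = { $, 'x' }
  P → x C: FIRST \ {ε} = { 'x' } — overlaps FOLLOW(P) on { 'x' }: CONFLICT
  P → ε: FIRST \ {ε} = { } — this is the only nullable alternative, skip

B, C have no nullable alternative, so no FIRST/FOLLOW check is needed there.

So the grammar has 1 FIRST/FOLLOW conflict (marked CONFLICT above).

Answer: Yes. P → x C with FOLLOW(P) on { 'x' }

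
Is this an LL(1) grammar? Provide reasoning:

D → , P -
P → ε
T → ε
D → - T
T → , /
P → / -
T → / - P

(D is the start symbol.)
A grammar is LL(1) if for each non-terminal N with multiple productions, the predict sets of those productions are pairwise disjoint, where PREDICT(N → α) = (FIRST(α) \ {ε}) ∪ (FOLLOW(N) if α ⇒* ε).

Relevant sets:
  FOLLOW(P) = { $, '-' }
  FOLLOW(T) = { $ }

For D:
  PREDICT(D → ',' P '-') = { ',' }
  PREDICT(D → '-' T) = { '-' }
For P:
  PREDICT(P → ε) = { $, '-' }
  PREDICT(P → '/' '-') = { '/' }
For T:
  PREDICT(T → ε) = { $ }
  PREDICT(T → ',' '/') = { ',' }
  PREDICT(T → '/' '-' P) = { '/' }

All predict sets are disjoint. The grammar IS LL(1).

Answer: Yes, the grammar is LL(1).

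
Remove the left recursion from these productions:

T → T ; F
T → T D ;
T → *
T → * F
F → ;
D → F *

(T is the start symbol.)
T → * T'
T → * F T'
T' → ; F T'
T' → D ; T'
T' → ε
F → ;
D → F *

T is directly left-recursive. The standard transformation for
  A → A α₁ | ... | A α_m | β₁ | ... | β_n
is
  A  → β₁ A' | ... | β_n A'
  A' → α₁ A' | ... | α_m A' | ε

T → * becomes T → * T'
T → * F becomes T → * F T'
T → T ; F becomes T' → ; F T'
T → T D ; becomes T' → D ; T'
Add T' → ε

Productions for other non-terminals are unchanged:
  F → ;
  D → F *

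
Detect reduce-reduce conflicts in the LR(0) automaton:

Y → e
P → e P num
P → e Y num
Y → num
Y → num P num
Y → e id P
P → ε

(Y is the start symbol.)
Augment with Y' → Y and build the canonical LR(0) collection (I0 = CLOSURE({[Y' → . Y]}), then GOTO on every symbol after a dot until no new states appear). It has 14 states:
  I0: { [Y → . e id P], [Y → . e], [Y → . num P num], [Y → . num], [Y' → . Y] }  — shift
  I1: { [Y' → Y .] }  — accept
  I2: { [Y → e . id P], [Y → e .] }  — shift, reduce
  I3: { [P → . e P num], [P → . e Y num], [P → .], [Y → num . P num], [Y → num .] }  — shift, 2 reduces
  I4: { [Y → num P . num] }  — shift
  I5: { [P → . e P num], [P → . e Y num], [P → .], [P → e . P num], [P → e . Y num], [Y → . e id P], [Y → . e], [Y → . num P num], [Y → . num] }  — shift, reduce
  I6: { [P → e P . num] }  — shift
  I7: { [P → e Y . num] }  — shift
  I8: { [P → . e P num], [P → . e Y num], [P → .], [P → e . P num], [P → e . Y num], [Y → . e id P], [Y → . e], [Y → . num P num], [Y → . num], [Y → e . id P], [Y → e .] }  — shift, 2 reduces
  I9: { [P → . e P num], [P → . e Y num], [P → .], [Y → e id . P] }  — shift, reduce
  I10: { [Y → e id P .] }  — reduce
  I11: { [P → e Y num .] }  — reduce
  I12: { [P → e P num .] }  — reduce
  I13: { [Y → num P num .] }  — reduce

I3 contains complete items [P → .], [Y → num .] — reduce-reduce conflict.
I8 contains complete items [P → .], [Y → e .] — reduce-reduce conflict.

Answer: Yes — I3: [P → .] vs [Y → num .]; I8: [P → .] vs [Y → e .]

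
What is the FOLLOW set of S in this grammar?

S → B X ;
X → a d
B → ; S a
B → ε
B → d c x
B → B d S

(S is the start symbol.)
{ $, 'a', 'd' }

S is the start symbol, so $ ∈ FOLLOW(S).
In B → ; S a: S is followed by a, add FIRST(a) \ {ε} = { 'a' }
In B → B d S: S is at the end, add FOLLOW(B)

The FOLLOW sets referred to above (computed the same way, to a fixed point):
  FOLLOW(B) = { 'a', 'd' }

Taking the union: FOLLOW(S) = { $, 'a', 'd' }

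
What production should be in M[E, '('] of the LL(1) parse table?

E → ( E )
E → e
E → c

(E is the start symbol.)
To find M[E, '('], we find productions for E where '(' is in the predict set (PREDICT(N → α) = (FIRST(α) \ {ε}) ∪ (FOLLOW(N) if α ⇒* ε)).

E → ( E ): PREDICT = { '(' }
  '(' is in predict set, so this production goes in M[E, '(']
E → e: PREDICT = { 'e' }
E → c: PREDICT = { 'c' }

M[E, '('] = E → ( E )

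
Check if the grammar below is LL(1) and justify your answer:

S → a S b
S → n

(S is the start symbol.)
Yes, the grammar is LL(1).

For S:
  PREDICT(S → a S b) = { 'a' }
  PREDICT(S → n) = { 'n' }

All predict sets are disjoint. The grammar IS LL(1).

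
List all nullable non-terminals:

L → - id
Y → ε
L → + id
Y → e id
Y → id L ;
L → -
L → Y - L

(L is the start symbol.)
ε-productions: Y → ε
So Y is immediately nullable.
No further non-terminal can be added: every production for the remaining non-terminals contains a terminal or a non-nullable non-terminal.
Nullable = { 'Y' }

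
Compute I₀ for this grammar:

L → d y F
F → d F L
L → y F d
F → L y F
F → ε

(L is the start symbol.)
First, augment the grammar with L' → L
I₀ = CLOSURE({ [L' → . L] }):
  [L' → . L] has the dot before L: add [L → . d y F], [L → . y F d]
No further items can be added.

I₀ = { [L → . d y F], [L → . y F d], [L' → . L] }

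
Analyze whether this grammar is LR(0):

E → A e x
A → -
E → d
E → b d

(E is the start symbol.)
Augment with E' → E and build the canonical LR(0) collection (I0 = CLOSURE({[E' → . E]}), then GOTO on every symbol after a dot until no new states appear). It has 9 states:
  I0: { [A → . -], [E → . A e x], [E → . b d], [E → . d], [E' → . E] }  — shift
  I1: { [A → - .] }  — reduce
  I2: { [E → A . e x] }  — shift
  I3: { [E' → E .] }  — accept
  I4: { [E → b . d] }  — shift
  I5: { [E → d .] }  — reduce
  I6: { [E → b d .] }  — reduce
  I7: { [E → A e . x] }  — shift
  I8: { [E → A e x .] }  — reduce

Every state is either a pure shift/goto state or contains exactly one complete item and nothing to shift — no conflicts. The grammar is LR(0).

Answer: Yes, the grammar is LR(0)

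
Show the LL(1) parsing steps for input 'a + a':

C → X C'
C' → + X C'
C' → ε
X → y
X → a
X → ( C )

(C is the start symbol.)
Stack is shown with the top on the left.

Stack     Input    Action
-------------------------
C $       a + a $  output C → X C'
X C' $    a + a $  output X → a
a C' $    a + a $  match 'a'
C' $      + a $    output C' → + X C'
+ X C' $  + a $    match '+'
X C' $    a $      output X → a
a C' $    a $      match 'a'
C' $      $        output C' → ε
$         $        accept

The string is accepted.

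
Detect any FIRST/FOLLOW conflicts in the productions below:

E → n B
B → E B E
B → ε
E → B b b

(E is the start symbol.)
Yes. B → E B E with FOLLOW(B) on { 'b', 'n' }

Nullable non-terminals: B.
FIRST sets used below: FIRST(E) = { 'b', 'n' }

B: nullable alternative(s) B → ε; FOLLOW(B) = { $, 'b', 'n' }
  B → E B E: FIRST \ {ε} = { 'b', 'n' } — overlaps FOLLOW(B) on { 'b', 'n' }: CONFLICT
  B → ε: FIRST \ {ε} = { } — this is the only nullable alternative, skip

E has no nullable alternative, so no FIRST/FOLLOW check is needed there.

So the grammar has 1 FIRST/FOLLOW conflict (marked CONFLICT above).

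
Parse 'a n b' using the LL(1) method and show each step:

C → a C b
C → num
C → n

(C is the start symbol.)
Stack is shown with the top on the left.

Stack    Input    Action
------------------------
C $      a n b $  output C → a C b
a C b $  a n b $  match 'a'
C b $    n b $    output C → n
n b $    n b $    match 'n'
b $      b $      match 'b'
$        $        accept

The string is accepted.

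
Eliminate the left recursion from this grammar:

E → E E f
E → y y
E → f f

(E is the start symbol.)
E → y y E'
E → f f E'
E' → E f E'
E' → ε

E is directly left-recursive. The standard transformation for
  A → A α₁ | ... | A α_m | β₁ | ... | β_n
is
  A  → β₁ A' | ... | β_n A'
  A' → α₁ A' | ... | α_m A' | ε

E → y y becomes E → y y E'
E → f f becomes E → f f E'
E → E E f becomes E' → E f E'
Add E' → ε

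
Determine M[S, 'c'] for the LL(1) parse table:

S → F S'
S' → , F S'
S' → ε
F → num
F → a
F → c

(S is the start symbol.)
To find M[S, 'c'], we find productions for S where 'c' is in the predict set (PREDICT(N → α) = (FIRST(α) \ {ε}) ∪ (FOLLOW(N) if α ⇒* ε)).

Relevant sets:
  FIRST(F) = { 'a', 'c', 'num' }

S → F S': PREDICT = { 'a', 'c', 'num' }
  'c' is in predict set, so this production goes in M[S, 'c']

M[S, 'c'] = S → F S'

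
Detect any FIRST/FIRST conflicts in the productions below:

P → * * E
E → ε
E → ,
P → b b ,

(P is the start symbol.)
Productions for P:
  P → * * E: FIRST = { '*' }
  P → b b ,: FIRST = { 'b' }
Productions for E:
  E → ε: FIRST = { ε }
  E → ,: FIRST = { ',' }

All alternatives of each non-terminal have pairwise disjoint FIRST sets.

Answer: No FIRST/FIRST conflicts.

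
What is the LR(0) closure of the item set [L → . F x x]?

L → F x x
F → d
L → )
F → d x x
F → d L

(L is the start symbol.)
Start with: [L → . F x x]
  [L → . F x x] has the dot before F: add [F → . d], [F → . d x x], [F → . d L]
No further items can be added.

CLOSURE = { [F → . d L], [F → . d x x], [F → . d], [L → . F x x] }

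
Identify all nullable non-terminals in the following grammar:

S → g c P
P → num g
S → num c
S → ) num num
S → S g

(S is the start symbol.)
None

A non-terminal is nullable if it can derive ε (the empty string): either it has an ε-production, or it has a production whose right-hand side consists entirely of nullable non-terminals.

There are no ε-productions, so no non-terminal can derive ε.
No non-terminals are nullable.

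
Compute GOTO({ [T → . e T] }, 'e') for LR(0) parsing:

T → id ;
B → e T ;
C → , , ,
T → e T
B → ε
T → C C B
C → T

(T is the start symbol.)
GOTO(I, 'e') = CLOSURE({ [A → αX.β] : [A → α.Xβ] ∈ I, X = 'e' })

Items with dot before 'e', with the dot advanced:
  [T → . e T] → [T → e . T]
Closure of the advanced items:
  [T → e . T] has the dot before T: add [T → . id ;], [T → . e T], [T → . C C B]
  [T → . C C B] has the dot before C: add [C → . , , ,], [C → . T]

GOTO = { [C → . , , ,], [C → . T], [T → . C C B], [T → . e T], [T → . id ;], [T → e . T] }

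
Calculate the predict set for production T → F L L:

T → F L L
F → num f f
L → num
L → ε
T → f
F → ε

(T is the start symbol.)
{ $, 'num' }

PREDICT(T → F L L) = (FIRST(RHS) \ {ε}) ∪ (FOLLOW(T) if ε ∈ FIRST(RHS), i.e. RHS ⇒* ε)
FIRST(F) = { 'num', ε }
FIRST(L) = { 'num', ε }
FIRST(F L L) = { 'num', ε }
ε ∈ FIRST(F L L) (the right-hand side is nullable), so add FOLLOW(T) = { $ }
PREDICT(T → F L L) = { $, 'num' }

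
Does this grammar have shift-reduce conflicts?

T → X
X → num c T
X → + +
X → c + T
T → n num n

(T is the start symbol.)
No shift-reduce conflicts

A shift-reduce conflict occurs when an LR(0) state has both:
  - a complete (reduce) item [A → α .] (dot at the end), and
  - a shift item [B → β . c γ] (dot before a terminal).

Augment with T' → T and build the canonical LR(0) collection (I0 = CLOSURE({[T' → . T]}), then GOTO on every symbol after a dot until no new states appear). It has 14 states:
  I0: { [T → . X], [T → . n num n], [T' → . T], [X → . + +], [X → . c + T], [X → . num c T] }  — shift
  I1: { [X → + . +] }  — shift
  I2: { [T' → T .] }  — accept
  I3: { [T → X .] }  — reduce
  I4: { [X → c . + T] }  — shift
  I5: { [T → n . num n] }  — shift
  I6: { [X → num . c T] }  — shift
  I7: { [T → . X], [T → . n num n], [X → . + +], [X → . c + T], [X → . num c T], [X → num c . T] }  — shift
  I8: { [X → num c T .] }  — reduce
  I9: { [T → n num . n] }  — shift
  I10: { [T → n num n .] }  — reduce
  I11: { [T → . X], [T → . n num n], [X → . + +], [X → . c + T], [X → . num c T], [X → c + . T] }  — shift
  I12: { [X → c + T .] }  — reduce
  I13: { [X → + + .] }  — reduce

No state contains both a complete item and a shift item.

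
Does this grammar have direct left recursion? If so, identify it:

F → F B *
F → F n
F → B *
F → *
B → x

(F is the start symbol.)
Yes, F is left-recursive

F → F B *: LEFT RECURSIVE (starts with F)
F → F n: LEFT RECURSIVE (starts with F)
F → B *: starts with B
F → *: starts with '*'
B → x: starts with x

The grammar has direct left recursion on: F.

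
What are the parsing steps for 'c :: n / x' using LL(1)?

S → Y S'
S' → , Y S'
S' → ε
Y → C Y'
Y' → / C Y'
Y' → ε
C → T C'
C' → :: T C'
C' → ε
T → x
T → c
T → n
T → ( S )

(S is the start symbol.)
Stack is shown with the top on the left.

Stack            Input         Action
-------------------------------------
S $              c :: n / x $  output S → Y S'
Y S' $           c :: n / x $  output Y → C Y'
C Y' S' $        c :: n / x $  output C → T C'
T C' Y' S' $     c :: n / x $  output T → c
c C' Y' S' $     c :: n / x $  match 'c'
C' Y' S' $       :: n / x $    output C' → :: T C'
:: T C' Y' S' $  :: n / x $    match '::'
T C' Y' S' $     n / x $       output T → n
n C' Y' S' $     n / x $       match 'n'
C' Y' S' $       / x $         output C' → ε
Y' S' $          / x $         output Y' → / C Y'
/ C Y' S' $      / x $         match '/'
C Y' S' $        x $           output C → T C'
T C' Y' S' $     x $           output T → x
x C' Y' S' $     x $           match 'x'
C' Y' S' $       $             output C' → ε
Y' S' $          $             output Y' → ε
S' $             $             output S' → ε
$                $             accept

The string is accepted.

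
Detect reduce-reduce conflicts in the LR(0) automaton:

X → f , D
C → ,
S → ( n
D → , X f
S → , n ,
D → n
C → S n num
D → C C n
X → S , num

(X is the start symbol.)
Augment with X' → X and build the canonical LR(0) collection (I0 = CLOSURE({[X' → . X]}), then GOTO on every symbol after a dot until no new states appear). It has 24 states:
  I0: { [S → . ( n], [S → . , n ,], [X → . S , num], [X → . f , D], [X' → . X] }  — shift
  I1: { [S → ( . n] }  — shift
  I2: { [S → , . n ,] }  — shift
  I3: { [X → S . , num] }  — shift
  I4: { [X' → X .] }  — accept
  I5: { [X → f . , D] }  — shift
  I6: { [C → . ,], [C → . S n num], [D → . , X f], [D → . C C n], [D → . n], [S → . ( n], [S → . , n ,], [X → f , . D] }  — shift
  I7: { [C → , .], [D → , . X f], [S → , . n ,], [S → . ( n], [S → . , n ,], [X → . S , num], [X → . f , D] }  — shift, reduce
  I8: { [C → . ,], [C → . S n num], [D → C . C n], [S → . ( n], [S → . , n ,] }  — shift
  I9: { [X → f , D .] }  — reduce
  I10: { [C → S . n num] }  — shift
  I11: { [D → n .] }  — reduce
  I12: { [C → S n . num] }  — shift
  I13: { [C → S n num .] }  — reduce
  I14: { [C → , .], [S → , . n ,] }  — shift, reduce
  I15: { [D → C C . n] }  — shift
  I16: { [D → C C n .] }  — reduce
  I17: { [S → , n . ,] }  — shift
  I18: { [S → , n , .] }  — reduce
  I19: { [D → , X . f] }  — shift
  I20: { [D → , X f .] }  — reduce
  I21: { [X → S , . num] }  — shift
  I22: { [X → S , num .] }  — reduce
  I23: { [S → ( n .] }  — reduce

No state contains more than one complete item.

Answer: No reduce-reduce conflicts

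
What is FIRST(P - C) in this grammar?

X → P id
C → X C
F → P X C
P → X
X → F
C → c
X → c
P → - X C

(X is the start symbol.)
FIRST sets of the non-terminals involved (from the grammar, by fixed-point iteration):
  FIRST(P) = { '-', 'c' }

To compute FIRST(P - C), process the symbols left to right:
Symbol P is a non-terminal. Add FIRST(P) \ {ε} = { '-', 'c' }
P is not nullable (ε ∉ FIRST(P)), so stop here.
FIRST(P - C) = { '-', 'c' }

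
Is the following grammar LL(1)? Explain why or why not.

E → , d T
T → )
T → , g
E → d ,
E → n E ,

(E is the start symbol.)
A grammar is LL(1) if for each non-terminal N with multiple productions, the predict sets of those productions are pairwise disjoint, where PREDICT(N → α) = (FIRST(α) \ {ε}) ∪ (FOLLOW(N) if α ⇒* ε).

For E:
  PREDICT(E → ',' d T) = { ',' }
  PREDICT(E → d ',') = { 'd' }
  PREDICT(E → n E ',') = { 'n' }
For T:
  PREDICT(T → ')') = { ')' }
  PREDICT(T → ',' g) = { ',' }

All predict sets are disjoint. The grammar IS LL(1).

Answer: Yes, the grammar is LL(1).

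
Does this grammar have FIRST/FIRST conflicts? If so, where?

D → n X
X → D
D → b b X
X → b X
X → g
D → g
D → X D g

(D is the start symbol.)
A FIRST/FIRST conflict occurs when two productions N → α and N → β for the same non-terminal have FIRST(α) ∩ FIRST(β) ≠ ∅ (with ε ∈ FIRST of a nullable right-hand side, so two nullable alternatives also conflict).

FIRST sets of the non-terminals at (or reachable through a nullable prefix from) the front of some alternative:
  FIRST(X) = { 'b', 'g', 'n' }
  FIRST(D) = { 'b', 'g', 'n' }

Productions for D:
  D → n X: FIRST = { 'n' }
  D → b b X: FIRST = { 'b' }
  D → g: FIRST = { 'g' }
  D → X D g: FIRST = { 'b', 'g', 'n' }
Productions for X:
  X → D: FIRST = { 'b', 'g', 'n' }
  X → b X: FIRST = { 'b' }
  X → g: FIRST = { 'g' }

Conflict for D: D → n X and D → X D g
  Overlap: { 'n' }
Conflict for D: D → b b X and D → X D g
  Overlap: { 'b' }
Conflict for D: D → g and D → X D g
  Overlap: { 'g' }
Conflict for X: X → D and X → b X
  Overlap: { 'b' }
Conflict for X: X → D and X → g
  Overlap: { 'g' }

Answer: Yes. D → n X / D → X D g on { 'n' }; D → b b X / D → X D g on { 'b' }; D → g / D → X D g on { 'g' }; X → D / X → b X on { 'b' }; X → D / X → g on { 'g' }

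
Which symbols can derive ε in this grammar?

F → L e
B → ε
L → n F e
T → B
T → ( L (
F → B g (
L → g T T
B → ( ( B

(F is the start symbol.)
{ 'B', 'T' }

A non-terminal is nullable if it can derive ε (the empty string): either it has an ε-production, or it has a production whose right-hand side consists entirely of nullable non-terminals.

ε-productions: B → ε
So B is immediately nullable.
T → B: every symbol on the right is nullable, so T is nullable too.
No further non-terminal can be added: every production for the remaining non-terminals contains a terminal or a non-nullable non-terminal.
Nullable = { 'B', 'T' }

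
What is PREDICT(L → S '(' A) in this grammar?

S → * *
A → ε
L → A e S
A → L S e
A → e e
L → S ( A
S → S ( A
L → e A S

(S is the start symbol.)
PREDICT(L → S '(' A) = (FIRST(RHS) \ {ε}) ∪ (FOLLOW(L) if ε ∈ FIRST(RHS), i.e. RHS ⇒* ε)
FIRST(S) = { '*' }
FIRST(S '(' A) = { '*' }
ε ∉ FIRST(S '(' A), so FOLLOW(L) is not added.
PREDICT(L → S '(' A) = { '*' }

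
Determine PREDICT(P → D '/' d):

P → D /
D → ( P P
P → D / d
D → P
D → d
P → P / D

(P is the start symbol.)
PREDICT(P → D '/' d) = (FIRST(RHS) \ {ε}) ∪ (FOLLOW(P) if ε ∈ FIRST(RHS), i.e. RHS ⇒* ε)
FIRST(D) = { '(', 'd' }
FIRST(D '/' d) = { '(', 'd' }
ε ∉ FIRST(D '/' d), so FOLLOW(P) is not added.
PREDICT(P → D '/' d) = { '(', 'd' }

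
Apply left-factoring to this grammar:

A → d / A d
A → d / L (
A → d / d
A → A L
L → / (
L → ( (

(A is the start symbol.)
A → d / A'
A' → A d
A' → L (
A' → d
A → A L
L → / (
L → ( (

Left-factoring transforms A → αβ₁ | αβ₂ into A → αA' and A' → β₁ | β₂
(α is the longest common prefix among the alternatives). Repeat until
no nonterminal has two alternatives with a common prefix.

Round 1: A has alternatives sharing prefix 'd /'. Introduce A': A → d / A'
  Add: A' → A d
  Add: A' → L (
  Add: A' → d

No remaining common prefixes — done.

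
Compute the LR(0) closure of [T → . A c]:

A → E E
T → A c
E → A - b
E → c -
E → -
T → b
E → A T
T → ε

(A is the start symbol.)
To compute CLOSURE, for each item [A → α.Bβ] where B is a non-terminal, add [B → .γ] for all productions B → γ; repeat for the newly added items until nothing changes.

Start with: [T → . A c]
  [T → . A c] has the dot before A: add [A → . E E]
  [A → . E E] has the dot before E: add [E → . A - b], [E → . c -], [E → . -], [E → . A T]
No further items can be added.

CLOSURE = { [A → . E E], [E → . -], [E → . A - b], [E → . A T], [E → . c -], [T → . A c] }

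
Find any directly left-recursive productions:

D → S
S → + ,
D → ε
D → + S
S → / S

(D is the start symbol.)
D → S: starts with S
S → + ,: starts with '+'
D → ε: starts with ε
D → + S: starts with '+'
S → / S: starts with '/'

No direct left recursion found.

Answer: No direct left recursion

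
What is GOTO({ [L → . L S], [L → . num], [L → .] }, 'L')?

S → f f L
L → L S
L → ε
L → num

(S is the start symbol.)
GOTO(I, 'L') = CLOSURE({ [A → αX.β] : [A → α.Xβ] ∈ I, X = 'L' })

Items with dot before 'L', with the dot advanced:
  [L → . L S] → [L → L . S]
Closure of the advanced items:
  [L → L . S] has the dot before S: add [S → . f f L]

GOTO = { [L → L . S], [S → . f f L] }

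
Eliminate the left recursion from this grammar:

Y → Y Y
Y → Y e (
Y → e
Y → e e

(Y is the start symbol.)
Y → e Y'
Y → e e Y'
Y' → Y Y'
Y' → e ( Y'
Y' → ε

Y is directly left-recursive. The standard transformation for
  A → A α₁ | ... | A α_m | β₁ | ... | β_n
is
  A  → β₁ A' | ... | β_n A'
  A' → α₁ A' | ... | α_m A' | ε

Y → e becomes Y → e Y'
Y → e e becomes Y → e e Y'
Y → Y Y becomes Y' → Y Y'
Y → Y e ( becomes Y' → e ( Y'
Add Y' → ε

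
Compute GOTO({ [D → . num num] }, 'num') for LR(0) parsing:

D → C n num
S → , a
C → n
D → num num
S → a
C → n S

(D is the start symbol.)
{ [D → num . num] }

GOTO(I, 'num') = CLOSURE({ [A → αX.β] : [A → α.Xβ] ∈ I, X = 'num' })

Items with dot before 'num', with the dot advanced:
  [D → . num num] → [D → num . num]
Closure adds nothing (no advanced item has the dot before a non-terminal).

GOTO = { [D → num . num] }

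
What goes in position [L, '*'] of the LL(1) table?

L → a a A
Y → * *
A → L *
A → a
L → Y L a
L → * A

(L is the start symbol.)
L → Y L a, L → * A

To find M[L, '*'], we find productions for L where '*' is in the predict set (PREDICT(N → α) = (FIRST(α) \ {ε}) ∪ (FOLLOW(N) if α ⇒* ε)).

Relevant sets:
  FIRST(Y) = { '*' }

L → a a A: PREDICT = { 'a' }
L → Y L a: PREDICT = { '*' }
  '*' is in predict set, so this production goes in M[L, '*']
L → * A: PREDICT = { '*' }
  '*' is in predict set, so this production goes in M[L, '*']

M[L, '*'] = L → Y L a, L → * A  (a multiply-defined cell — the grammar is not LL(1))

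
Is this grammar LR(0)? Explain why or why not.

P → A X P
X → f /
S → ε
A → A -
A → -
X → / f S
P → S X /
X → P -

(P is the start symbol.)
Augment with P' → P and build the canonical LR(0) collection (I0 = CLOSURE({[P' → . P]}), then GOTO on every symbol after a dot until no new states appear). It has 17 states:
  I0: { [A → . -], [A → . A -], [P → . A X P], [P → . S X /], [P' → . P], [S → .] }  — shift, reduce
  I1: { [A → - .] }  — reduce
  I2: { [A → . -], [A → . A -], [A → A . -], [P → . A X P], [P → . S X /], [P → A . X P], [S → .], [X → . / f S], [X → . P -], [X → . f /] }  — shift, reduce
  I3: { [P' → P .] }  — accept
  I4: { [A → . -], [A → . A -], [P → . A X P], [P → . S X /], [P → S . X /], [S → .], [X → . / f S], [X → . P -], [X → . f /] }  — shift, reduce
  I5: { [X → / . f S] }  — shift
  I6: { [X → P . -] }  — shift
  I7: { [P → S X . /] }  — shift
  I8: { [X → f . /] }  — shift
  I9: { [X → f / .] }  — reduce
  I10: { [P → S X / .] }  — reduce
  I11: { [X → P - .] }  — reduce
  I12: { [S → .], [X → / f . S] }  — reduce
  I13: { [X → / f S .] }  — reduce
  I14: { [A → - .], [A → A - .] }  — 2 reduces
  I15: { [A → . -], [A → . A -], [P → . A X P], [P → . S X /], [P → A X . P], [S → .] }  — shift, reduce
  I16: { [P → A X P .] }  — reduce

Conflict in state I0:
  Shift-reduce conflict between [S → .] and [A → . -]
So the grammar is NOT LR(0).

Answer: No. Shift-reduce conflict between [S → .] and [A → . -]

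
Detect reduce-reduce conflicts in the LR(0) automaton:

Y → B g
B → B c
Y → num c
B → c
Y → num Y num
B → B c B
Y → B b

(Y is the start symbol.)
A reduce-reduce conflict occurs when an LR(0) state has two complete items [A → α .] and [B → β .] — both call for a reduction, and with no lookahead the parser cannot choose between them.

Augment with Y' → Y and build the canonical LR(0) collection (I0 = CLOSURE({[Y' → . Y]}), then GOTO on every symbol after a dot until no new states appear). It has 12 states:
  I0: { [B → . B c B], [B → . B c], [B → . c], [Y → . B b], [Y → . B g], [Y → . num Y num], [Y → . num c], [Y' → . Y] }  — shift
  I1: { [B → B . c B], [B → B . c], [Y → B . b], [Y → B . g] }  — shift
  I2: { [Y' → Y .] }  — accept
  I3: { [B → c .] }  — reduce
  I4: { [B → . B c B], [B → . B c], [B → . c], [Y → . B b], [Y → . B g], [Y → . num Y num], [Y → . num c], [Y → num . Y num], [Y → num . c] }  — shift
  I5: { [Y → num Y . num] }  — shift
  I6: { [B → c .], [Y → num c .] }  — 2 reduces
  I7: { [Y → num Y num .] }  — reduce
  I8: { [Y → B b .] }  — reduce
  I9: { [B → . B c B], [B → . B c], [B → . c], [B → B c . B], [B → B c .] }  — shift, reduce
  I10: { [Y → B g .] }  — reduce
  I11: { [B → B . c B], [B → B . c], [B → B c B .] }  — shift, reduce

I6 contains complete items [B → c .], [Y → num c .] — reduce-reduce conflict.

Answer: Yes — I6: [B → c .] vs [Y → num c .]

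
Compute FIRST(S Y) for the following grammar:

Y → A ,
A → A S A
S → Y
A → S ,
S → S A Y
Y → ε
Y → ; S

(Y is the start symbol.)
{ ',', ';', ε }

FIRST sets of the non-terminals involved (from the grammar, by fixed-point iteration):
  FIRST(S) = { ',', ';', ε }
  FIRST(Y) = { ',', ';', ε }

To compute FIRST(S Y), process the symbols left to right:
Symbol S is a non-terminal. Add FIRST(S) \ {ε} = { ',', ';' }
S is nullable (ε ∈ FIRST(S)), continue to the next symbol.
Symbol Y is a non-terminal. Add FIRST(Y) \ {ε} = { ',', ';' }
Y is nullable (ε ∈ FIRST(Y)), continue to the next symbol.
All symbols are nullable, so ε is in the result.
FIRST(S Y) = { ',', ';', ε }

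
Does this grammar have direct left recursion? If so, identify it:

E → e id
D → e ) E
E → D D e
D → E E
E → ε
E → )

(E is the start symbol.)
No direct left recursion

Direct left recursion occurs when N → N α for some non-terminal N (the right-hand side begins with the left-hand side itself).

E → e id: starts with e
D → e ) E: starts with e
E → D D e: starts with D
D → E E: starts with E
E → ε: starts with ε
E → ): starts with ')'

No direct left recursion found.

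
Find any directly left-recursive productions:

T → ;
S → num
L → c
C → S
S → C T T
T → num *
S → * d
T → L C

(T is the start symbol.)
No direct left recursion

Direct left recursion occurs when N → N α for some non-terminal N (the right-hand side begins with the left-hand side itself).

T → ;: starts with ';'
S → num: starts with num
L → c: starts with c
C → S: starts with S
S → C T T: starts with C
T → num *: starts with num
S → * d: starts with '*'
T → L C: starts with L

No direct left recursion found.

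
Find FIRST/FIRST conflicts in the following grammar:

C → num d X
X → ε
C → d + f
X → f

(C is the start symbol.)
A FIRST/FIRST conflict occurs when two productions N → α and N → β for the same non-terminal have FIRST(α) ∩ FIRST(β) ≠ ∅ (with ε ∈ FIRST of a nullable right-hand side, so two nullable alternatives also conflict).

Productions for C:
  C → num d X: FIRST = { 'num' }
  C → d + f: FIRST = { 'd' }
Productions for X:
  X → ε: FIRST = { ε }
  X → f: FIRST = { 'f' }

All alternatives of each non-terminal have pairwise disjoint FIRST sets.

Answer: No FIRST/FIRST conflicts.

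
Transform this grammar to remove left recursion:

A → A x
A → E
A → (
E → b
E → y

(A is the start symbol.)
A → E A'
A → ( A'
A' → x A'
A' → ε
E → b
E → y

A is directly left-recursive. The standard transformation for
  A → A α₁ | ... | A α_m | β₁ | ... | β_n
is
  A  → β₁ A' | ... | β_n A'
  A' → α₁ A' | ... | α_m A' | ε

A → E becomes A → E A'
A → ( becomes A → ( A'
A → A x becomes A' → x A'
Add A' → ε

Productions for other non-terminals are unchanged:
  E → b
  E → y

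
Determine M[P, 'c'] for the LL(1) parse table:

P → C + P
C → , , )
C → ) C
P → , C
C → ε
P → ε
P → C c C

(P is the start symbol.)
P → C c C

To find M[P, 'c'], we find productions for P where 'c' is in the predict set (PREDICT(N → α) = (FIRST(α) \ {ε}) ∪ (FOLLOW(N) if α ⇒* ε)).

Relevant sets:
  FIRST(C) = { ')', ',', ε }
  FOLLOW(P) = { $ }

P → C + P: PREDICT = { ')', '+', ',' }
P → , C: PREDICT = { ',' }
P → ε: PREDICT = { $ }
P → C c C: PREDICT = { ')', ',', 'c' }
  'c' is in predict set, so this production goes in M[P, 'c']

M[P, 'c'] = P → C c C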